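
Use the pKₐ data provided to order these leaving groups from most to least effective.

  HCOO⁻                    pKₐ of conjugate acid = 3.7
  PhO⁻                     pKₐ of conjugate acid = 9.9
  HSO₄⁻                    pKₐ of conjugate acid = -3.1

Lower conjugate-acid pKₐ ⇒ weaker base ⇒ better leaving group.
Sorting by the given values: HSO₄⁻ (-3.1), HCOO⁻ (3.7), PhO⁻ (9.9).

HSO₄⁻ > HCOO⁻ > PhO⁻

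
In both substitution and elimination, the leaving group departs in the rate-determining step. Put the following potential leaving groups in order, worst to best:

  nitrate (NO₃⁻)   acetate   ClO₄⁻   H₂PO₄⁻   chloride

A good leaving group is a weak base: the lower the pKₐ of its conjugate acid, the more readily it departs.
ClO₄⁻: pKₐ(HClO₄) ≈ -10
chloride: pKₐ(HCl) ≈ -7
nitrate (NO₃⁻): pKₐ(HNO₃) ≈ -1.3
H₂PO₄⁻: pKₐ(H₃PO₄) ≈ 2.1
acetate: pKₐ(CH₃COOH) ≈ 4.8
Reversing gives the worst-to-best order requested.

acetate < H₂PO₄⁻ < nitrate (NO₃⁻) < chloride < ClO₄⁻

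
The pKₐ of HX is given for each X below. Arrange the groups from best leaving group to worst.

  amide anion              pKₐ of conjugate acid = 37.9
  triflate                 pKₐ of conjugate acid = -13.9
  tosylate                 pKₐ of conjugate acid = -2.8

triflate > tosylate > amide anion

Lower conjugate-acid pKₐ ⇒ weaker base ⇒ better leaving group.
Sorting by the given values: triflate (-13.9), tosylate (-2.8), amide anion (37.9).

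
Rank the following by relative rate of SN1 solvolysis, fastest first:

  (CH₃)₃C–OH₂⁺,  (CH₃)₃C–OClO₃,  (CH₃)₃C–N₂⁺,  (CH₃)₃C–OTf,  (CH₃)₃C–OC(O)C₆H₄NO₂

(CH₃)₃C–N₂⁺ > (CH₃)₃C–OTf > (CH₃)₃C–OClO₃ > (CH₃)₃C–OH₂⁺ > (CH₃)₃C–OC(O)C₆H₄NO₂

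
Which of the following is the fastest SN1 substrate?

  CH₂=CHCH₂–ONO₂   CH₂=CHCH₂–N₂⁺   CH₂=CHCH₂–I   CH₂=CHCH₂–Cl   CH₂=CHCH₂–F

Same R in every case — rank the leaving groups.
The more stable X⁻ (or X) is on its own — i.e. the weaker a base it is — the better a leaving group it makes.
CH₂=CHCH₂–N₂⁺ loses N₂: no meaningful conjugate acid; N₂ departs as an exceptionally stable neutral molecule
CH₂=CHCH₂–I loses I⁻: pKₐ(HI) ≈ -10
CH₂=CHCH₂–Cl loses Cl⁻: pKₐ(HCl) ≈ -7
CH₂=CHCH₂–ONO₂ loses NO₃⁻: pKₐ(HNO₃) ≈ -1.3
CH₂=CHCH₂–F loses F⁻: pKₐ(HF) ≈ 3.2

CH₂=CHCH₂–N₂⁺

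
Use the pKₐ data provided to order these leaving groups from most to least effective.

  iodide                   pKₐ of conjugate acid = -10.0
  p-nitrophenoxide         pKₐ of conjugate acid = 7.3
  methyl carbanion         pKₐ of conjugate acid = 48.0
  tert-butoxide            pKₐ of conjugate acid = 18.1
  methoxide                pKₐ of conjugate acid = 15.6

iodide > p-nitrophenoxide > methoxide > tert-butoxide > methyl carbanion

Lower conjugate-acid pKₐ ⇒ weaker base ⇒ better leaving group.
Sorting by the given values: iodide (-10.0), p-nitrophenoxide (7.3), methoxide (15.6), tert-butoxide (18.1), methyl carbanion (48.0).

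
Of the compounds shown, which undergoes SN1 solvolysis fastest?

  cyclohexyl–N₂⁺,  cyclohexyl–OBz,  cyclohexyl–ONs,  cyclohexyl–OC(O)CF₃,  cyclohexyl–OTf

cyclohexyl–N₂⁺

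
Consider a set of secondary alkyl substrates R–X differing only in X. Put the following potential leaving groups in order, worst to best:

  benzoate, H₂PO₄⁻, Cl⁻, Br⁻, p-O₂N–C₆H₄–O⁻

p-O₂N–C₆H₄–O⁻ < benzoate < H₂PO₄⁻ < Cl⁻ < Br⁻

Leaving-group ability tracks the stability of the departed species; conjugate-acid pKₐ is the usual yardstick (lower pKₐ → better LG).
Br⁻: pKₐ(HBr) ≈ -9
Cl⁻: pKₐ(HCl) ≈ -7 — moderately weak base
H₂PO₄⁻: pKₐ(H₃PO₄) ≈ 2.1 — moderate base; biological leaving group after further activation
benzoate: pKₐ(C₆H₅COOH) ≈ 4.2 — aryl carboxylate
p-O₂N–C₆H₄–O⁻: pKₐ(p-nitrophenol) ≈ 7.2 — nitro group delocalises the charge; the classic chromogenic LG
Reversing gives the worst-to-best order requested.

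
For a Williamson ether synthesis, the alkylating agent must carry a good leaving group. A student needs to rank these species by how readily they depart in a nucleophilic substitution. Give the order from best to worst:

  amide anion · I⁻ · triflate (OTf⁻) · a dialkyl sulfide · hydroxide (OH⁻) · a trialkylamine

Rank by basicity of the departing species: weakest base leaves most easily.
triflate (OTf⁻): pKₐ(CF₃SO₃H (triflic acid)) ≈ -14
I⁻: pKₐ(HI) ≈ -10
a dialkyl sulfide: pKₐ(R'₂SH⁺) ≈ -7
a trialkylamine: pKₐ(R'₃NH⁺) ≈ 10.7
hydroxide (OH⁻): pKₐ(H₂O) ≈ 15.7
amide anion: pKₐ(NH₃) ≈ 38

triflate (OTf⁻) > I⁻ > a dialkyl sulfide > a trialkylamine > hydroxide (OH⁻) > amide anion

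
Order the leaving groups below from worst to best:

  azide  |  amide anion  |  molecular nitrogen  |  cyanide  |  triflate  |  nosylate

A good leaving group is a weak base: the lower the pKₐ of its conjugate acid, the more readily it departs.
molecular nitrogen: no meaningful conjugate acid; N₂ departs as an exceptionally stable neutral molecule
triflate: pKₐ(CF₃SO₃H (triflic acid)) ≈ -14
nosylate: pKₐ(p-O₂NC₆H₄SO₃H) ≈ -3.5
azide: pKₐ(HN₃) ≈ 4.7
cyanide: pKₐ(HCN) ≈ 9.2
amide anion: pKₐ(NH₃) ≈ 38
Listed from poorest to best leaving group as asked.

amide anion < cyanide < azide < nosylate < triflate < molecular nitrogen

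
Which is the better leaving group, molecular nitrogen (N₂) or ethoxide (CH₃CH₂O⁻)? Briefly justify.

molecular nitrogen (N₂) is the better leaving group.
N₂ is the ultimate leaving group — it departs as an exceptionally stable neutral molecule, whereas ethoxide (CH₃CH₂O⁻) (pKₐ(CH₃CH₂OH) ≈ 16) is far more basic.

molecular nitrogen (N₂)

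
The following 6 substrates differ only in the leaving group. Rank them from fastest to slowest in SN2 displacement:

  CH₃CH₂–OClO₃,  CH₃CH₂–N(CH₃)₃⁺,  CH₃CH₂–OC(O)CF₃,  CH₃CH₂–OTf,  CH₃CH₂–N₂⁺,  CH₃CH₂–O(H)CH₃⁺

With the same alkyl group throughout, only the leaving group differentiates the rates.
Leaving-group ability tracks the stability of the departed species; conjugate-acid pKₐ is the usual yardstick (lower pKₐ → better LG).
CH₃CH₂–N₂⁺ loses N₂: no meaningful conjugate acid; N₂ departs as an exceptionally stable neutral molecule
CH₃CH₂–OTf loses OTf⁻: pKₐ(CF₃SO₃H (triflic acid)) ≈ -14
CH₃CH₂–OClO₃ loses ClO₄⁻: pKₐ(HClO₄) ≈ -10
CH₃CH₂–O(H)CH₃⁺ loses R'OH: pKₐ(R'OH₂⁺) ≈ -2.4
CH₃CH₂–OC(O)CF₃ loses CF₃COO⁻: pKₐ(CF₃COOH) ≈ 0.2
CH₃CH₂–N(CH₃)₃⁺ loses NR'₃: pKₐ(R'₃NH⁺) ≈ 10.7

CH₃CH₂–N₂⁺ > CH₃CH₂–OTf > CH₃CH₂–OClO₃ > CH₃CH₂–O(H)CH₃⁺ > CH₃CH₂–OC(O)CF₃ > CH₃CH₂–N(CH₃)₃⁺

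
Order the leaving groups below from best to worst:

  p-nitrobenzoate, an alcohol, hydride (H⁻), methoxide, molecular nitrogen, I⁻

molecular nitrogen > I⁻ > an alcohol > p-nitrobenzoate > methoxide > hydride (H⁻)

The more stable X⁻ (or X) is on its own — i.e. the weaker a base it is — the better a leaving group it makes.
molecular nitrogen: no meaningful conjugate acid; N₂ departs as an exceptionally stable neutral molecule
I⁻: pKₐ(HI) ≈ -10 — large, highly polarisable; very weak base
an alcohol: pKₐ(R'OH₂⁺) ≈ -2.4 — neutral; leaves from a protonated ether (an oxonium ion, R–O(H)R'⁺)
p-nitrobenzoate: pKₐ(p-nitrobenzoic acid) ≈ 3.4
methoxide: pKₐ(CH₃OH) ≈ 15.5
hydride (H⁻): pKₐ(H₂) ≈ 36 — extremely strong base; leaves only in special hydride-transfer contexts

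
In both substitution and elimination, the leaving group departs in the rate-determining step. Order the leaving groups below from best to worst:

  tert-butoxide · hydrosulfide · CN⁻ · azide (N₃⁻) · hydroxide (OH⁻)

Leaving-group ability tracks the stability of the departed species; conjugate-acid pKₐ is the usual yardstick (lower pKₐ → better LG).
azide (N₃⁻): pKₐ(HN₃) ≈ 4.7
hydrosulfide: pKₐ(H₂S) ≈ 7
CN⁻: pKₐ(HCN) ≈ 9.2
hydroxide (OH⁻): pKₐ(H₂O) ≈ 15.7 — strong base; essentially never leaves without prior activation
tert-butoxide: pKₐ(t-BuOH) ≈ 18 — bulky, strongly basic alkoxide

azide (N₃⁻) > hydrosulfide > CN⁻ > hydroxide (OH⁻) > tert-butoxide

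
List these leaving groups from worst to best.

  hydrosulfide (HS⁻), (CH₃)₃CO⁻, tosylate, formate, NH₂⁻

NH₂⁻ < (CH₃)₃CO⁻ < hydrosulfide (HS⁻) < formate < tosylate

Rank by basicity of the departing species: weakest base leaves most easily.
tosylate: pKₐ(p-CH₃C₆H₄SO₃H (TsOH)) ≈ -2.8 — resonance-delocalised arenesulfonate
formate: pKₐ(HCOOH) ≈ 3.8 — resonance-stabilised carboxylate
hydrosulfide (HS⁻): pKₐ(H₂S) ≈ 7 — larger and more polarisable than the oxygen analogue
(CH₃)₃CO⁻: pKₐ(t-BuOH) ≈ 18 — bulky, strongly basic alkoxide
NH₂⁻: pKₐ(NH₃) ≈ 38
The question asks for worst first, so the sequence is read in increasing leaving-group ability.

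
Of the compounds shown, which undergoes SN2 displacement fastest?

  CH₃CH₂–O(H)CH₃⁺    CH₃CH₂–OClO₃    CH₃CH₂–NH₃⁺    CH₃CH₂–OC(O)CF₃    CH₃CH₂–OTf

CH₃CH₂–OTf

Same R in every case — rank the leaving groups.
Rank by basicity of the departing species: weakest base leaves most easily.
CH₃CH₂–OTf loses OTf⁻: pKₐ(CF₃SO₃H (triflic acid)) ≈ -14
CH₃CH₂–OClO₃ loses ClO₄⁻: pKₐ(HClO₄) ≈ -10
CH₃CH₂–O(H)CH₃⁺ loses R'OH: pKₐ(R'OH₂⁺) ≈ -2.4
CH₃CH₂–OC(O)CF₃ loses CF₃COO⁻: pKₐ(CF₃COOH) ≈ 0.2
CH₃CH₂–NH₃⁺ loses NH₃: pKₐ(NH₄⁺) ≈ 9.2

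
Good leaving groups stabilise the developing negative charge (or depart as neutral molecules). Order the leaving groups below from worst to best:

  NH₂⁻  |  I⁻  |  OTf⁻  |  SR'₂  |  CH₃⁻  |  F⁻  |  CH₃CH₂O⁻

OTf⁻: pKₐ(CF₃SO₃H (triflic acid)) ≈ -14
I⁻: pKₐ(HI) ≈ -10
SR'₂: pKₐ(R'₂SH⁺) ≈ -7
F⁻: pKₐ(HF) ≈ 3.2
CH₃CH₂O⁻: pKₐ(CH₃CH₂OH) ≈ 16
NH₂⁻: pKₐ(NH₃) ≈ 38
CH₃⁻: pKₐ(CH₄) ≈ 48
Reversing gives the worst-to-best order requested.

CH₃⁻ < NH₂⁻ < CH₃CH₂O⁻ < F⁻ < SR'₂ < I⁻ < OTf⁻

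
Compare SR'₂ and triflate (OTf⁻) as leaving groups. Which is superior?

triflate (OTf⁻)

triflate (OTf⁻) is the better leaving group.
pKₐ(CF₃SO₃H (triflic acid)) ≈ -14 versus pKₐ(R'₂SH⁺) ≈ -7: triflate (OTf⁻) is the much weaker base.
Charge spread over three oxygens and a CF₃ group; the premier leaving group in synthesis.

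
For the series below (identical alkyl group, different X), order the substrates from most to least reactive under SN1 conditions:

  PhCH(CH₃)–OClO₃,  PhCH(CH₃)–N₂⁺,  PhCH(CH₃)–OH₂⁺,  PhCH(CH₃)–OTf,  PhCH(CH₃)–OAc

Identical carbon frameworks mean the comparison reduces to leaving-group quality.
Leaving-group ability tracks the stability of the departed species; conjugate-acid pKₐ is the usual yardstick (lower pKₐ → better LG).
PhCH(CH₃)–N₂⁺ loses N₂: no meaningful conjugate acid; N₂ departs as an exceptionally stable neutral molecule
PhCH(CH₃)–OTf loses OTf⁻: pKₐ(CF₃SO₃H (triflic acid)) ≈ -14
PhCH(CH₃)–OClO₃ loses ClO₄⁻: pKₐ(HClO₄) ≈ -10
PhCH(CH₃)–OH₂⁺ loses H₂O: pKₐ(H₃O⁺) ≈ -1.7
PhCH(CH₃)–OAc loses AcO⁻: pKₐ(CH₃COOH) ≈ 4.8

PhCH(CH₃)–N₂⁺ > PhCH(CH₃)–OTf > PhCH(CH₃)–OClO₃ > PhCH(CH₃)–OH₂⁺ > PhCH(CH₃)–OAc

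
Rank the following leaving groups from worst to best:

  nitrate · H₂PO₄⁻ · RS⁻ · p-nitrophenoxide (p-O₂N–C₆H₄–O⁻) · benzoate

RS⁻ < p-nitrophenoxide (p-O₂N–C₆H₄–O⁻) < benzoate < H₂PO₄⁻ < nitrate

nitrate: pKₐ(HNO₃) ≈ -1.3 — resonance-delocalised over three oxygens
H₂PO₄⁻: pKₐ(H₃PO₄) ≈ 2.1
benzoate: pKₐ(C₆H₅COOH) ≈ 4.2 — aryl carboxylate
p-nitrophenoxide (p-O₂N–C₆H₄–O⁻): pKₐ(p-nitrophenol) ≈ 7.2
RS⁻: pKₐ(RSH (a thiol)) ≈ 10.5
The question asks for worst first, so the sequence is read in increasing leaving-group ability.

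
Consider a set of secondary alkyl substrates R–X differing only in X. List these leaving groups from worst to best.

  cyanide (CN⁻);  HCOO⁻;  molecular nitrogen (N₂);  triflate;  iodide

molecular nitrogen (N₂): no meaningful conjugate acid; N₂ departs as an exceptionally stable neutral molecule
triflate: pKₐ(CF₃SO₃H (triflic acid)) ≈ -14
iodide: pKₐ(HI) ≈ -10
HCOO⁻: pKₐ(HCOOH) ≈ 3.8
cyanide (CN⁻): pKₐ(HCN) ≈ 9.2 — sp carbon stabilises the charge somewhat, but still a poor LG
Listed from poorest to best leaving group as asked.

cyanide (CN⁻) < HCOO⁻ < iodide < triflate < molecular nitrogen (N₂)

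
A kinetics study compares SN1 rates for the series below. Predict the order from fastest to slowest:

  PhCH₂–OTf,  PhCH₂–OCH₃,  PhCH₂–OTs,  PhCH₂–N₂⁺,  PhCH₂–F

PhCH₂–N₂⁺ > PhCH₂–OTf > PhCH₂–OTs > PhCH₂–F > PhCH₂–OCH₃

Identical carbon frameworks mean the comparison reduces to leaving-group quality.
Rank by basicity of the departing species: weakest base leaves most easily.
PhCH₂–N₂⁺ loses N₂: no meaningful conjugate acid; N₂ departs as an exceptionally stable neutral molecule
PhCH₂–OTf loses OTf⁻: pKₐ(CF₃SO₃H (triflic acid)) ≈ -14
PhCH₂–OTs loses OTs⁻: pKₐ(p-CH₃C₆H₄SO₃H (TsOH)) ≈ -2.8
PhCH₂–F loses F⁻: pKₐ(HF) ≈ 3.2
PhCH₂–OCH₃ loses CH₃O⁻: pKₐ(CH₃OH) ≈ 15.5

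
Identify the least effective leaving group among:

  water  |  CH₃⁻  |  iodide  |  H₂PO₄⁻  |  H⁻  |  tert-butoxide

iodide: pKₐ(HI) ≈ -10
water: pKₐ(H₃O⁺) ≈ -1.7
H₂PO₄⁻: pKₐ(H₃PO₄) ≈ 2.1
tert-butoxide: pKₐ(t-BuOH) ≈ 18
H⁻: pKₐ(H₂) ≈ 36
CH₃⁻: pKₐ(CH₄) ≈ 48

CH₃⁻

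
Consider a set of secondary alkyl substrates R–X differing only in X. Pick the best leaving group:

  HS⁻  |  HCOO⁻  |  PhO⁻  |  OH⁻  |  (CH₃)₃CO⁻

HCOO⁻

The more stable X⁻ (or X) is on its own — i.e. the weaker a base it is — the better a leaving group it makes.
HCOO⁻: pKₐ(HCOOH) ≈ 3.8
HS⁻: pKₐ(H₂S) ≈ 7
PhO⁻: pKₐ(C₆H₅OH (phenol)) ≈ 10
OH⁻: pKₐ(H₂O) ≈ 15.7
(CH₃)₃CO⁻: pKₐ(t-BuOH) ≈ 18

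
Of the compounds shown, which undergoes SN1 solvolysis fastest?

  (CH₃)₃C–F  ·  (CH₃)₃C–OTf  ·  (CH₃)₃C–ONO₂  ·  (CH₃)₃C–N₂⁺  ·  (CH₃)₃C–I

(CH₃)₃C–N₂⁺

Same R in every case — rank the leaving groups.
A good leaving group is a weak base: the lower the pKₐ of its conjugate acid, the more readily it departs.
(CH₃)₃C–N₂⁺ loses N₂: no meaningful conjugate acid; N₂ departs as an exceptionally stable neutral molecule
(CH₃)₃C–OTf loses OTf⁻: pKₐ(CF₃SO₃H (triflic acid)) ≈ -14
(CH₃)₃C–I loses I⁻: pKₐ(HI) ≈ -10
(CH₃)₃C–ONO₂ loses NO₃⁻: pKₐ(HNO₃) ≈ -1.3
(CH₃)₃C–F loses F⁻: pKₐ(HF) ≈ 3.2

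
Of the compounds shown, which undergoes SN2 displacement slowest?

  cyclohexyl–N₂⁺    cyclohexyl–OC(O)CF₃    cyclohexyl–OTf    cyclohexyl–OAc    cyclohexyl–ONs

cyclohexyl–OAc

Identical carbon frameworks mean the comparison reduces to leaving-group quality.
The more stable X⁻ (or X) is on its own — i.e. the weaker a base it is — the better a leaving group it makes.
cyclohexyl–N₂⁺ loses N₂: no meaningful conjugate acid; N₂ departs as an exceptionally stable neutral molecule
cyclohexyl–OTf loses OTf⁻: pKₐ(CF₃SO₃H (triflic acid)) ≈ -14
cyclohexyl–ONs loses ONs⁻: pKₐ(p-O₂NC₆H₄SO₃H) ≈ -3.5
cyclohexyl–OC(O)CF₃ loses CF₃COO⁻: pKₐ(CF₃COOH) ≈ 0.2
cyclohexyl–OAc loses AcO⁻: pKₐ(CH₃COOH) ≈ 4.8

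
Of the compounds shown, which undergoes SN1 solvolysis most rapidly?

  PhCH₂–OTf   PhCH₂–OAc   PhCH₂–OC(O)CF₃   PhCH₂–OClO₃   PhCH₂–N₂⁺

PhCH₂–N₂⁺

Identical carbon frameworks mean the comparison reduces to leaving-group quality.
The more stable X⁻ (or X) is on its own — i.e. the weaker a base it is — the better a leaving group it makes.
PhCH₂–N₂⁺ loses N₂: no meaningful conjugate acid; N₂ departs as an exceptionally stable neutral molecule
PhCH₂–OTf loses OTf⁻: pKₐ(CF₃SO₃H (triflic acid)) ≈ -14
PhCH₂–OClO₃ loses ClO₄⁻: pKₐ(HClO₄) ≈ -10
PhCH₂–OC(O)CF₃ loses CF₃COO⁻: pKₐ(CF₃COOH) ≈ 0.2
PhCH₂–OAc loses AcO⁻: pKₐ(CH₃COOH) ≈ 4.8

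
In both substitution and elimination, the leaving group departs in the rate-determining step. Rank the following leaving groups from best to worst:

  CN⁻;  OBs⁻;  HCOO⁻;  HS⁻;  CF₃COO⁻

OBs⁻ > CF₃COO⁻ > HCOO⁻ > HS⁻ > CN⁻

A good leaving group is a weak base: the lower the pKₐ of its conjugate acid, the more readily it departs.
OBs⁻: pKₐ(p-BrC₆H₄SO₃H) ≈ -2.8 — arenesulfonate with a p-bromo substituent
CF₃COO⁻: pKₐ(CF₃COOH) ≈ 0.2
HCOO⁻: pKₐ(HCOOH) ≈ 3.8
HS⁻: pKₐ(H₂S) ≈ 7 — larger and more polarisable than the oxygen analogue
CN⁻: pKₐ(HCN) ≈ 9.2 — sp carbon stabilises the charge somewhat, but still a poor LG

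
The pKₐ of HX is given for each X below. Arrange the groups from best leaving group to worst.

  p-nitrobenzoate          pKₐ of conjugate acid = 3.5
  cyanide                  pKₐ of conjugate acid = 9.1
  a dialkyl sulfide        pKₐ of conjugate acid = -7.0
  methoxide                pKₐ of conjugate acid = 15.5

a dialkyl sulfide > p-nitrobenzoate > cyanide > methoxide

Lower conjugate-acid pKₐ ⇒ weaker base ⇒ better leaving group.
Sorting by the given values: a dialkyl sulfide (-7.0), p-nitrobenzoate (3.5), cyanide (9.1), methoxide (15.5).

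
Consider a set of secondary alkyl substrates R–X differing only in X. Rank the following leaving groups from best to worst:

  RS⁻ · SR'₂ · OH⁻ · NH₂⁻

The more stable X⁻ (or X) is on its own — i.e. the weaker a base it is — the better a leaving group it makes.
SR'₂: pKₐ(R'₂SH⁺) ≈ -7 — neutral; leaves from a sulfonium salt (R–SR'₂⁺)
RS⁻: pKₐ(RSH (a thiol)) ≈ 10.5 — moderately basic; rarely leaves without activation
OH⁻: pKₐ(H₂O) ≈ 15.7 — strong base; essentially never leaves without prior activation
NH₂⁻: pKₐ(NH₃) ≈ 38

SR'₂ > RS⁻ > OH⁻ > NH₂⁻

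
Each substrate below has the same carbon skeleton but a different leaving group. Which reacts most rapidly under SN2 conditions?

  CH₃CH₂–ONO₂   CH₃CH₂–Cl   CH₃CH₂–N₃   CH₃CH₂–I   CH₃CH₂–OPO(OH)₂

With the same alkyl group throughout, only the leaving group differentiates the rates.
The more stable X⁻ (or X) is on its own — i.e. the weaker a base it is — the better a leaving group it makes.
CH₃CH₂–I loses I⁻: pKₐ(HI) ≈ -10
CH₃CH₂–Cl loses Cl⁻: pKₐ(HCl) ≈ -7
CH₃CH₂–ONO₂ loses NO₃⁻: pKₐ(HNO₃) ≈ -1.3
CH₃CH₂–OPO(OH)₂ loses H₂PO₄⁻: pKₐ(H₃PO₄) ≈ 2.1
CH₃CH₂–N₃ loses N₃⁻: pKₐ(HN₃) ≈ 4.7

CH₃CH₂–I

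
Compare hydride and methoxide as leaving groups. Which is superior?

methoxide is the better leaving group.
pKₐ(CH₃OH) ≈ 15.5 versus pKₐ(H₂) ≈ 36: methoxide is the much weaker base.
Strong base; alkoxides do not leave unassisted.

methoxide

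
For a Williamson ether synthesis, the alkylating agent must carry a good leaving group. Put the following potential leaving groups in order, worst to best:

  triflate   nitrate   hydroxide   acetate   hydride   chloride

hydride < hydroxide < acetate < nitrate < chloride < triflate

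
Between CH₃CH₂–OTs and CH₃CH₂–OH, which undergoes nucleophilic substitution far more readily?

CH₃CH₂–OTs

From CH₃CH₂–OH the departing group would be OH⁻ (pKₐ(H₂O) ≈ 15.7). Strong base; essentially never leaves without prior activation.
From CH₃CH₂–OTs the leaving group is OTs⁻ (pKₐ(p-CH₃C₆H₄SO₃H (TsOH)) ≈ -2.8). Resonance-delocalised arenesulfonate.
(In practice CH₃CH₂–OTs is made from CH₃CH₂–OH by treatment with TsCl / pyridine, converting the hydroxyl into a tosylate.)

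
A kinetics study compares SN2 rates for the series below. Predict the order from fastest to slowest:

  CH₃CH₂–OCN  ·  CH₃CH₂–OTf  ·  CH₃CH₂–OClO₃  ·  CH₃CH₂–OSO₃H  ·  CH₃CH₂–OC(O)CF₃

CH₃CH₂–OTf > CH₃CH₂–OClO₃ > CH₃CH₂–OSO₃H > CH₃CH₂–OC(O)CF₃ > CH₃CH₂–OCN

Identical carbon frameworks mean the comparison reduces to leaving-group quality.
A good leaving group is a weak base: the lower the pKₐ of its conjugate acid, the more readily it departs.
CH₃CH₂–OTf loses OTf⁻: pKₐ(CF₃SO₃H (triflic acid)) ≈ -14
CH₃CH₂–OClO₃ loses ClO₄⁻: pKₐ(HClO₄) ≈ -10
CH₃CH₂–OSO₃H loses HSO₄⁻: pKₐ(H₂SO₄) ≈ -3
CH₃CH₂–OC(O)CF₃ loses CF₃COO⁻: pKₐ(CF₃COOH) ≈ 0.2
CH₃CH₂–OCN loses NCO⁻: pKₐ(HOCN) ≈ 3.5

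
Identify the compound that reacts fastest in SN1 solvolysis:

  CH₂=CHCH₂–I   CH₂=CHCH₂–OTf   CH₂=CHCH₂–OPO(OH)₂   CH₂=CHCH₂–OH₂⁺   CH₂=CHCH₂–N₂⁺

With the same alkyl group throughout, only the leaving group differentiates the rates.
Leaving-group ability tracks the stability of the departed species; conjugate-acid pKₐ is the usual yardstick (lower pKₐ → better LG).
CH₂=CHCH₂–N₂⁺ loses N₂: no meaningful conjugate acid; N₂ departs as an exceptionally stable neutral molecule
CH₂=CHCH₂–OTf loses OTf⁻: pKₐ(CF₃SO₃H (triflic acid)) ≈ -14
CH₂=CHCH₂–I loses I⁻: pKₐ(HI) ≈ -10
CH₂=CHCH₂–OH₂⁺ loses H₂O: pKₐ(H₃O⁺) ≈ -1.7
CH₂=CHCH₂–OPO(OH)₂ loses H₂PO₄⁻: pKₐ(H₃PO₄) ≈ 2.1

CH₂=CHCH₂–N₂⁺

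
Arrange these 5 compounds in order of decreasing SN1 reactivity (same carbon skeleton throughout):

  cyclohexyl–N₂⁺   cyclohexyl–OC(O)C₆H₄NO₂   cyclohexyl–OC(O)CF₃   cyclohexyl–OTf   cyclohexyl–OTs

cyclohexyl–N₂⁺ > cyclohexyl–OTf > cyclohexyl–OTs > cyclohexyl–OC(O)CF₃ > cyclohexyl–OC(O)C₆H₄NO₂

Identical carbon frameworks mean the comparison reduces to leaving-group quality.
Leaving-group ability tracks the stability of the departed species; conjugate-acid pKₐ is the usual yardstick (lower pKₐ → better LG).
cyclohexyl–N₂⁺ loses N₂: no meaningful conjugate acid; N₂ departs as an exceptionally stable neutral molecule
cyclohexyl–OTf loses OTf⁻: pKₐ(CF₃SO₃H (triflic acid)) ≈ -14
cyclohexyl–OTs loses OTs⁻: pKₐ(p-CH₃C₆H₄SO₃H (TsOH)) ≈ -2.8
cyclohexyl–OC(O)CF₃ loses CF₃COO⁻: pKₐ(CF₃COOH) ≈ 0.2
cyclohexyl–OC(O)C₆H₄NO₂ loses p-O₂N–C₆H₄–COO⁻: pKₐ(p-nitrobenzoic acid) ≈ 3.4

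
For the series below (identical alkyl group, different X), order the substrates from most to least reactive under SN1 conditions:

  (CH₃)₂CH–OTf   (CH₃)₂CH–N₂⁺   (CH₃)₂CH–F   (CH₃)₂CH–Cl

(CH₃)₂CH–N₂⁺ > (CH₃)₂CH–OTf > (CH₃)₂CH–Cl > (CH₃)₂CH–F

Same R in every case — rank the leaving groups.
A good leaving group is a weak base: the lower the pKₐ of its conjugate acid, the more readily it departs.
(CH₃)₂CH–N₂⁺ loses N₂: no meaningful conjugate acid; N₂ departs as an exceptionally stable neutral molecule
(CH₃)₂CH–OTf loses OTf⁻: pKₐ(CF₃SO₃H (triflic acid)) ≈ -14
(CH₃)₂CH–Cl loses Cl⁻: pKₐ(HCl) ≈ -7
(CH₃)₂CH–F loses F⁻: pKₐ(HF) ≈ 3.2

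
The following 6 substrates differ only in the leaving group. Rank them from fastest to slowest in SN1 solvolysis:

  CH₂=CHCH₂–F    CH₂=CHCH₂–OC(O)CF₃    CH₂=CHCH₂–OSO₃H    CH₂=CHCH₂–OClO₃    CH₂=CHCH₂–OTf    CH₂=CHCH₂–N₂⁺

CH₂=CHCH₂–N₂⁺ > CH₂=CHCH₂–OTf > CH₂=CHCH₂–OClO₃ > CH₂=CHCH₂–OSO₃H > CH₂=CHCH₂–OC(O)CF₃ > CH₂=CHCH₂–F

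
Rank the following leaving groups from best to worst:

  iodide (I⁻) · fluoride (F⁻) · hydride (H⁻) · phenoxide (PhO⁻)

iodide (I⁻) > fluoride (F⁻) > phenoxide (PhO⁻) > hydride (H⁻)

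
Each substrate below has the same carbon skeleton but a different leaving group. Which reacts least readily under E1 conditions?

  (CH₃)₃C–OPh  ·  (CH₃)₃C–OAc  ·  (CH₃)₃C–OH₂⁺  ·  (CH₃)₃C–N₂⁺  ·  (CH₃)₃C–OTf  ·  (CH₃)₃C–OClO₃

With the same alkyl group throughout, only the leaving group differentiates the rates.
Leaving-group ability tracks the stability of the departed species; conjugate-acid pKₐ is the usual yardstick (lower pKₐ → better LG).
(CH₃)₃C–N₂⁺ loses N₂: no meaningful conjugate acid; N₂ departs as an exceptionally stable neutral molecule
(CH₃)₃C–OTf loses OTf⁻: pKₐ(CF₃SO₃H (triflic acid)) ≈ -14
(CH₃)₃C–OClO₃ loses ClO₄⁻: pKₐ(HClO₄) ≈ -10
(CH₃)₃C–OH₂⁺ loses H₂O: pKₐ(H₃O⁺) ≈ -1.7
(CH₃)₃C–OAc loses AcO⁻: pKₐ(CH₃COOH) ≈ 4.8
(CH₃)₃C–OPh loses PhO⁻: pKₐ(C₆H₅OH (phenol)) ≈ 10

(CH₃)₃C–OPh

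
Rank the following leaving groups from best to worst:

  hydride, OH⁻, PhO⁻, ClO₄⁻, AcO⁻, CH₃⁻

ClO₄⁻: pKₐ(HClO₄) ≈ -10 — extremely weak base; rarely used for safety reasons
AcO⁻: pKₐ(CH₃COOH) ≈ 4.8 — resonance-stabilised but still a weak base
PhO⁻: pKₐ(C₆H₅OH (phenol)) ≈ 10
OH⁻: pKₐ(H₂O) ≈ 15.7 — strong base; essentially never leaves without prior activation
hydride: pKₐ(H₂) ≈ 36
CH₃⁻: pKₐ(CH₄) ≈ 48

ClO₄⁻ > AcO⁻ > PhO⁻ > OH⁻ > hydride > CH₃⁻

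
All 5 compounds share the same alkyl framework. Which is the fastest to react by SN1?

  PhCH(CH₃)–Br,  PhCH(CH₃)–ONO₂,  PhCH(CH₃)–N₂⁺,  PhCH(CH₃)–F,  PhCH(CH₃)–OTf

PhCH(CH₃)–N₂⁺

Same R in every case — rank the leaving groups.
Rank by basicity of the departing species: weakest base leaves most easily.
PhCH(CH₃)–N₂⁺ loses N₂: no meaningful conjugate acid; N₂ departs as an exceptionally stable neutral molecule
PhCH(CH₃)–OTf loses OTf⁻: pKₐ(CF₃SO₃H (triflic acid)) ≈ -14
PhCH(CH₃)–Br loses Br⁻: pKₐ(HBr) ≈ -9
PhCH(CH₃)–ONO₂ loses NO₃⁻: pKₐ(HNO₃) ≈ -1.3
PhCH(CH₃)–F loses F⁻: pKₐ(HF) ≈ 3.2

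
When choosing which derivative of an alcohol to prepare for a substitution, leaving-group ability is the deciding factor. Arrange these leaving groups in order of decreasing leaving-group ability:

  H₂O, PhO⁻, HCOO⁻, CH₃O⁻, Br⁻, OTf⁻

OTf⁻ > Br⁻ > H₂O > HCOO⁻ > PhO⁻ > CH₃O⁻

The more stable X⁻ (or X) is on its own — i.e. the weaker a base it is — the better a leaving group it makes.
OTf⁻: pKₐ(CF₃SO₃H (triflic acid)) ≈ -14 — charge spread over three oxygens and a CF₃ group; the premier leaving group in synthesis
Br⁻: pKₐ(HBr) ≈ -9 — weak base; good leaving group
H₂O: pKₐ(H₃O⁺) ≈ -1.7 — neutral; leaves from a protonated alcohol (R–OH₂⁺)
HCOO⁻: pKₐ(HCOOH) ≈ 3.8 — resonance-stabilised carboxylate
PhO⁻: pKₐ(C₆H₅OH (phenol)) ≈ 10
CH₃O⁻: pKₐ(CH₃OH) ≈ 15.5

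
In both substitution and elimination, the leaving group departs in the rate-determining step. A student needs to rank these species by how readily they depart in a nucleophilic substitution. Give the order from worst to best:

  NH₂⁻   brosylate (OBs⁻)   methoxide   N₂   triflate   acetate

Rank by basicity of the departing species: weakest base leaves most easily.
N₂: no meaningful conjugate acid; N₂ departs as an exceptionally stable neutral molecule
triflate: pKₐ(CF₃SO₃H (triflic acid)) ≈ -14
brosylate (OBs⁻): pKₐ(p-BrC₆H₄SO₃H) ≈ -2.8
acetate: pKₐ(CH₃COOH) ≈ 4.8
methoxide: pKₐ(CH₃OH) ≈ 15.5
NH₂⁻: pKₐ(NH₃) ≈ 38
Listed from poorest to best leaving group as asked.

NH₂⁻ < methoxide < acetate < brosylate (OBs⁻) < triflate < N₂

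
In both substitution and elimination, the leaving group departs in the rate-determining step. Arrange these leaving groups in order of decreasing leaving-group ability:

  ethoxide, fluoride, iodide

iodide > fluoride > ethoxide

iodide: pKₐ(HI) ≈ -10
fluoride: pKₐ(HF) ≈ 3.2
ethoxide: pKₐ(CH₃CH₂OH) ≈ 16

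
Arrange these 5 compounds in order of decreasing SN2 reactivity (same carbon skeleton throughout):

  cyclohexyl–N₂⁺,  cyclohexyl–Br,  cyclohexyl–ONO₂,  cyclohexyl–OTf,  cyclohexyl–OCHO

cyclohexyl–N₂⁺ > cyclohexyl–OTf > cyclohexyl–Br > cyclohexyl–ONO₂ > cyclohexyl–OCHO

Identical carbon frameworks mean the comparison reduces to leaving-group quality.
The more stable X⁻ (or X) is on its own — i.e. the weaker a base it is — the better a leaving group it makes.
cyclohexyl–N₂⁺ loses N₂: no meaningful conjugate acid; N₂ departs as an exceptionally stable neutral molecule
cyclohexyl–OTf loses OTf⁻: pKₐ(CF₃SO₃H (triflic acid)) ≈ -14
cyclohexyl–Br loses Br⁻: pKₐ(HBr) ≈ -9
cyclohexyl–ONO₂ loses NO₃⁻: pKₐ(HNO₃) ≈ -1.3
cyclohexyl–OCHO loses HCOO⁻: pKₐ(HCOOH) ≈ 3.8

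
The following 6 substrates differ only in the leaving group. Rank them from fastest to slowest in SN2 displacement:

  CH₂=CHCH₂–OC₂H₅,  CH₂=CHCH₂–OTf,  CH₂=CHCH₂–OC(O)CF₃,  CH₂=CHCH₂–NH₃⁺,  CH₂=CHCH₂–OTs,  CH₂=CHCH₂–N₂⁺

Same R in every case — rank the leaving groups.
The more stable X⁻ (or X) is on its own — i.e. the weaker a base it is — the better a leaving group it makes.
CH₂=CHCH₂–N₂⁺ loses N₂: no meaningful conjugate acid; N₂ departs as an exceptionally stable neutral molecule
CH₂=CHCH₂–OTf loses OTf⁻: pKₐ(CF₃SO₃H (triflic acid)) ≈ -14
CH₂=CHCH₂–OTs loses OTs⁻: pKₐ(p-CH₃C₆H₄SO₃H (TsOH)) ≈ -2.8
CH₂=CHCH₂–OC(O)CF₃ loses CF₃COO⁻: pKₐ(CF₃COOH) ≈ 0.2
CH₂=CHCH₂–NH₃⁺ loses NH₃: pKₐ(NH₄⁺) ≈ 9.2
CH₂=CHCH₂–OC₂H₅ loses CH₃CH₂O⁻: pKₐ(CH₃CH₂OH) ≈ 16

CH₂=CHCH₂–N₂⁺ > CH₂=CHCH₂–OTf > CH₂=CHCH₂–OTs > CH₂=CHCH₂–OC(O)CF₃ > CH₂=CHCH₂–NH₃⁺ > CH₂=CHCH₂–OC₂H₅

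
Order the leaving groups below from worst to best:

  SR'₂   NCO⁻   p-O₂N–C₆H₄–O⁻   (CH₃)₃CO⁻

(CH₃)₃CO⁻ < p-O₂N–C₆H₄–O⁻ < NCO⁻ < SR'₂

A good leaving group is a weak base: the lower the pKₐ of its conjugate acid, the more readily it departs.
SR'₂: pKₐ(R'₂SH⁺) ≈ -7
NCO⁻: pKₐ(HOCN) ≈ 3.5
p-O₂N–C₆H₄–O⁻: pKₐ(p-nitrophenol) ≈ 7.2 — nitro group delocalises the charge; the classic chromogenic LG
(CH₃)₃CO⁻: pKₐ(t-BuOH) ≈ 18 — bulky, strongly basic alkoxide
The question asks for worst first, so the sequence is read in increasing leaving-group ability.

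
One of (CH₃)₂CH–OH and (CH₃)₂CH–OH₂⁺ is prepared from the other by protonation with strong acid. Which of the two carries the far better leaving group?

(CH₃)₂CH–OH₂⁺

From (CH₃)₂CH–OH the departing group would be OH⁻ (pKₐ(H₂O) ≈ 15.7). Strong base; essentially never leaves without prior activation.
From (CH₃)₂CH–OH₂⁺ the leaving group is H₂O (pKₐ(H₃O⁺) ≈ -1.7). Neutral; leaves from a protonated alcohol (R–OH₂⁺).
Protonation with strong acid works by converting the leaving group from hydroxide to neutral water, making (CH₃)₂CH–OH₂⁺ enormously more reactive.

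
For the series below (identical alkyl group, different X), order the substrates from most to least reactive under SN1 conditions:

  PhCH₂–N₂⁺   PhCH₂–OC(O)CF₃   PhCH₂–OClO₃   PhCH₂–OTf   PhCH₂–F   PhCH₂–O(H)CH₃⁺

With the same alkyl group throughout, only the leaving group differentiates the rates.
Leaving-group ability tracks the stability of the departed species; conjugate-acid pKₐ is the usual yardstick (lower pKₐ → better LG).
PhCH₂–N₂⁺ loses N₂: no meaningful conjugate acid; N₂ departs as an exceptionally stable neutral molecule
PhCH₂–OTf loses OTf⁻: pKₐ(CF₃SO₃H (triflic acid)) ≈ -14
PhCH₂–OClO₃ loses ClO₄⁻: pKₐ(HClO₄) ≈ -10
PhCH₂–O(H)CH₃⁺ loses R'OH: pKₐ(R'OH₂⁺) ≈ -2.4
PhCH₂–OC(O)CF₃ loses CF₃COO⁻: pKₐ(CF₃COOH) ≈ 0.2
PhCH₂–F loses F⁻: pKₐ(HF) ≈ 3.2

PhCH₂–N₂⁺ > PhCH₂–OTf > PhCH₂–OClO₃ > PhCH₂–O(H)CH₃⁺ > PhCH₂–OC(O)CF₃ > PhCH₂–F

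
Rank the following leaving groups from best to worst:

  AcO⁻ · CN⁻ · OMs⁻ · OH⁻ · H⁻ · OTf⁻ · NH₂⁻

OTf⁻ > OMs⁻ > AcO⁻ > CN⁻ > OH⁻ > H⁻ > NH₂⁻

Rank by basicity of the departing species: weakest base leaves most easily.
OTf⁻: pKₐ(CF₃SO₃H (triflic acid)) ≈ -14
OMs⁻: pKₐ(CH₃SO₃H (MsOH)) ≈ -1.9 — resonance-delocalised alkanesulfonate
AcO⁻: pKₐ(CH₃COOH) ≈ 4.8 — resonance-stabilised but still a weak base
CN⁻: pKₐ(HCN) ≈ 9.2 — sp carbon stabilises the charge somewhat, but still a poor LG
OH⁻: pKₐ(H₂O) ≈ 15.7
H⁻: pKₐ(H₂) ≈ 36 — extremely strong base; leaves only in special hydride-transfer contexts
NH₂⁻: pKₐ(NH₃) ≈ 38 — extremely strong base; never a leaving group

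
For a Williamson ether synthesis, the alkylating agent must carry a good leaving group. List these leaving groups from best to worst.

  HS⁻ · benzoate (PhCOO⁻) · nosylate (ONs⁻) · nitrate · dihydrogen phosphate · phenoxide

A good leaving group is a weak base: the lower the pKₐ of its conjugate acid, the more readily it departs.
nosylate (ONs⁻): pKₐ(p-O₂NC₆H₄SO₃H) ≈ -3.5 — p-nitro group further stabilises the sulfonate
nitrate: pKₐ(HNO₃) ≈ -1.3 — resonance-delocalised over three oxygens
dihydrogen phosphate: pKₐ(H₃PO₄) ≈ 2.1 — moderate base; biological leaving group after further activation
benzoate (PhCOO⁻): pKₐ(C₆H₅COOH) ≈ 4.2
HS⁻: pKₐ(H₂S) ≈ 7 — larger and more polarisable than the oxygen analogue
phenoxide: pKₐ(C₆H₅OH (phenol)) ≈ 10

nosylate (ONs⁻) > nitrate > dihydrogen phosphate > benzoate (PhCOO⁻) > HS⁻ > phenoxide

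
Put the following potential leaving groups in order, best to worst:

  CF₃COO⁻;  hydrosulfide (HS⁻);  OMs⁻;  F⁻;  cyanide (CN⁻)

OMs⁻ > CF₃COO⁻ > F⁻ > hydrosulfide (HS⁻) > cyanide (CN⁻)

Rank by basicity of the departing species: weakest base leaves most easily.
OMs⁻: pKₐ(CH₃SO₃H (MsOH)) ≈ -1.9 — resonance-delocalised alkanesulfonate
CF₃COO⁻: pKₐ(CF₃COOH) ≈ 0.2 — strongly electron-withdrawing CF₃ stabilises the carboxylate
F⁻: pKₐ(HF) ≈ 3.2
hydrosulfide (HS⁻): pKₐ(H₂S) ≈ 7 — larger and more polarisable than the oxygen analogue
cyanide (CN⁻): pKₐ(HCN) ≈ 9.2 — sp carbon stabilises the charge somewhat, but still a poor LG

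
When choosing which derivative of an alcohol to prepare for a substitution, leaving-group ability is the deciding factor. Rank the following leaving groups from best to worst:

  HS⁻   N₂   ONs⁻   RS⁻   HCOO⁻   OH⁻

N₂ > ONs⁻ > HCOO⁻ > HS⁻ > RS⁻ > OH⁻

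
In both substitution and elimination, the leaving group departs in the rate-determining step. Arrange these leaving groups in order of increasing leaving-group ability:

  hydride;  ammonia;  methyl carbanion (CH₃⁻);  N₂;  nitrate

methyl carbanion (CH₃⁻) < hydride < ammonia < nitrate < N₂

A good leaving group is a weak base: the lower the pKₐ of its conjugate acid, the more readily it departs.
N₂: no meaningful conjugate acid; N₂ departs as an exceptionally stable neutral molecule
nitrate: pKₐ(HNO₃) ≈ -1.3 — resonance-delocalised over three oxygens
ammonia: pKₐ(NH₄⁺) ≈ 9.2 — neutral but moderately basic; leaves from R–NH₃⁺
hydride: pKₐ(H₂) ≈ 36 — extremely strong base; leaves only in special hydride-transfer contexts
methyl carbanion (CH₃⁻): pKₐ(CH₄) ≈ 48
Listed from poorest to best leaving group as asked.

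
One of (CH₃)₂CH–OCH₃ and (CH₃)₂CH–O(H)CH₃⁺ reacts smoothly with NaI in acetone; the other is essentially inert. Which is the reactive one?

(CH₃)₂CH–O(H)CH₃⁺

From (CH₃)₂CH–OCH₃ the departing group would be CH₃O⁻ (pKₐ(CH₃OH) ≈ 15.5). Strong base; alkoxides do not leave unassisted.
From (CH₃)₂CH–O(H)CH₃⁺ the leaving group is R'OH (pKₐ(R'OH₂⁺) ≈ -2.4). Neutral; leaves from a protonated ether (an oxonium ion, R–O(H)R'⁺).
(In practice (CH₃)₂CH–O(H)CH₃⁺ is made from (CH₃)₂CH–OCH₃ by protonation with concentrated HI, allowing neutral methanol, rather than methoxide, to depart.)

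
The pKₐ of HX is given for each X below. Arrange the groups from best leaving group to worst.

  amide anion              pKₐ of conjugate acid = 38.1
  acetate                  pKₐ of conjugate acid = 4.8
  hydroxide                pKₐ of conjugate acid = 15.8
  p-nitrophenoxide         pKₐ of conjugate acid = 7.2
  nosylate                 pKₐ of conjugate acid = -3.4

Lower conjugate-acid pKₐ ⇒ weaker base ⇒ better leaving group.
Sorting by the given values: nosylate (-3.4), acetate (4.8), p-nitrophenoxide (7.2), hydroxide (15.8), amide anion (38.1).

nosylate > acetate > p-nitrophenoxide > hydroxide > amide anion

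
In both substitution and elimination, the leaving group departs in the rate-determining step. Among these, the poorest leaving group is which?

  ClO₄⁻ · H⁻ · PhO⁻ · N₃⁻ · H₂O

ClO₄⁻: pKₐ(HClO₄) ≈ -10
H₂O: pKₐ(H₃O⁺) ≈ -1.7
N₃⁻: pKₐ(HN₃) ≈ 4.7
PhO⁻: pKₐ(C₆H₅OH (phenol)) ≈ 10
H⁻: pKₐ(H₂) ≈ 36

H⁻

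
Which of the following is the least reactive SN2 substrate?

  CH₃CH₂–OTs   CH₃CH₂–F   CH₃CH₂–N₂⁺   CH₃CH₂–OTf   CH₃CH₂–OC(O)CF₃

With the same alkyl group throughout, only the leaving group differentiates the rates.
A good leaving group is a weak base: the lower the pKₐ of its conjugate acid, the more readily it departs.
CH₃CH₂–N₂⁺ loses N₂: no meaningful conjugate acid; N₂ departs as an exceptionally stable neutral molecule
CH₃CH₂–OTf loses OTf⁻: pKₐ(CF₃SO₃H (triflic acid)) ≈ -14
CH₃CH₂–OTs loses OTs⁻: pKₐ(p-CH₃C₆H₄SO₃H (TsOH)) ≈ -2.8
CH₃CH₂–OC(O)CF₃ loses CF₃COO⁻: pKₐ(CF₃COOH) ≈ 0.2
CH₃CH₂–F loses F⁻: pKₐ(HF) ≈ 3.2

CH₃CH₂–F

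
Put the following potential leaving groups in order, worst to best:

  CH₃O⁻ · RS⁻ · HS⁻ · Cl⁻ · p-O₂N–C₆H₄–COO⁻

The more stable X⁻ (or X) is on its own — i.e. the weaker a base it is — the better a leaving group it makes.
Cl⁻: pKₐ(HCl) ≈ -7 — moderately weak base
p-O₂N–C₆H₄–COO⁻: pKₐ(p-nitrobenzoic acid) ≈ 3.4 — electron-withdrawing nitro group stabilises the carboxylate
HS⁻: pKₐ(H₂S) ≈ 7 — larger and more polarisable than the oxygen analogue
RS⁻: pKₐ(RSH (a thiol)) ≈ 10.5
CH₃O⁻: pKₐ(CH₃OH) ≈ 15.5
Listed from poorest to best leaving group as asked.

CH₃O⁻ < RS⁻ < HS⁻ < p-O₂N–C₆H₄–COO⁻ < Cl⁻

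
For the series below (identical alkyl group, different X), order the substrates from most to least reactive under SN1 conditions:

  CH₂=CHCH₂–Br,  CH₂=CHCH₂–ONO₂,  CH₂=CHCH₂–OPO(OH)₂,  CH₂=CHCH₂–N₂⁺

CH₂=CHCH₂–N₂⁺ > CH₂=CHCH₂–Br > CH₂=CHCH₂–ONO₂ > CH₂=CHCH₂–OPO(OH)₂

Same R in every case — rank the leaving groups.
A good leaving group is a weak base: the lower the pKₐ of its conjugate acid, the more readily it departs.
CH₂=CHCH₂–N₂⁺ loses N₂: no meaningful conjugate acid; N₂ departs as an exceptionally stable neutral molecule
CH₂=CHCH₂–Br loses Br⁻: pKₐ(HBr) ≈ -9
CH₂=CHCH₂–ONO₂ loses NO₃⁻: pKₐ(HNO₃) ≈ -1.3
CH₂=CHCH₂–OPO(OH)₂ loses H₂PO₄⁻: pKₐ(H₃PO₄) ≈ 2.1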